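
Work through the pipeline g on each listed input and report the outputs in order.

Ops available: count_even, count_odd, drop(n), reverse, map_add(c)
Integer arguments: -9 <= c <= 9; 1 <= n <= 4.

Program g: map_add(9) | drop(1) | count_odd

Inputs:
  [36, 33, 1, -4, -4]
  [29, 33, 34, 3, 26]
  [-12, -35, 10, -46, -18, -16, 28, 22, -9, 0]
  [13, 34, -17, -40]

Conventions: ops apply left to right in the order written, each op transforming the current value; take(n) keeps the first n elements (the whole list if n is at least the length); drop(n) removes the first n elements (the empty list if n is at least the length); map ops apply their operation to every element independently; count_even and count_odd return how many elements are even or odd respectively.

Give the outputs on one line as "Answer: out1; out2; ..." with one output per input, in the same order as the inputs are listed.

Execution, op by op:
  [36, 33, 1, -4, -4] -> [45, 42, 10, 5, 5] -> [42, 10, 5, 5] -> 2
  [29, 33, 34, 3, 26] -> [38, 42, 43, 12, 35] -> [42, 43, 12, 35] -> 2
  [-12, -35, 10, -46, -18, -16, 28, 22, -9, 0] -> [-3, -26, 19, -37, -9, -7, 37, 31, 0, 9] -> [-26, 19, -37, -9, -7, 37, 31, 0, 9] -> 7
  [13, 34, -17, -40] -> [22, 43, -8, -31] -> [43, -8, -31] -> 2

2; 2; 7; 2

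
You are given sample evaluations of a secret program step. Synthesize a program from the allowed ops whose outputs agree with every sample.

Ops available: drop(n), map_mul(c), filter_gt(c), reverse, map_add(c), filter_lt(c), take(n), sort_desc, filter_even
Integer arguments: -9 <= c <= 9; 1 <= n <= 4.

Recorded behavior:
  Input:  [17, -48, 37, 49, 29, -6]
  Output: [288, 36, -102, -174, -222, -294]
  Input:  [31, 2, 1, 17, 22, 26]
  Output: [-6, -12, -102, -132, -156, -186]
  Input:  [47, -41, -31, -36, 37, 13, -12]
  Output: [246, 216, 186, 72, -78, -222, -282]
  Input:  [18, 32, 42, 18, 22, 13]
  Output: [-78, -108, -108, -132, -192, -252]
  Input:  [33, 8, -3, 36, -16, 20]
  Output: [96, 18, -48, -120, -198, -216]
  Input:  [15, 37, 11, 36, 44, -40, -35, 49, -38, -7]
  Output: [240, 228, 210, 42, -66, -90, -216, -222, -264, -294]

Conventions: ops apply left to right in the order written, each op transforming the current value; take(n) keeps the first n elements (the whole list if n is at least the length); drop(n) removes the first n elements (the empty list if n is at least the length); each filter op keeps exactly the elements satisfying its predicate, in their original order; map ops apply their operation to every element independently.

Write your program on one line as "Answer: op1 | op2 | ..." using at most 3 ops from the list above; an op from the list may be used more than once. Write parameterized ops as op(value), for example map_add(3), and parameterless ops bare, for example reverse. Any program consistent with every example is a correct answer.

map_mul(-6) | sort_desc

Check, running the answer program on each example:
  [17, -48, 37, 49, 29, -6] -> [-102, 288, -222, -294, -174, 36] -> [288, 36, -102, -174, -222, -294]
  [31, 2, 1, 17, 22, 26] -> [-186, -12, -6, -102, -132, -156] -> [-6, -12, -102, -132, -156, -186]
  [47, -41, -31, -36, 37, 13, -12] -> [-282, 246, 186, 216, -222, -78, 72] -> [246, 216, 186, 72, -78, -222, -282]
  [18, 32, 42, 18, 22, 13] -> [-108, -192, -252, -108, -132, -78] -> [-78, -108, -108, -132, -192, -252]
  [33, 8, -3, 36, -16, 20] -> [-198, -48, 18, -216, 96, -120] -> [96, 18, -48, -120, -198, -216]
  [15, 37, 11, 36, 44, -40, -35, 49, -38, -7] -> [-90, -222, -66, -216, -264, 240, 210, -294, 228, 42] -> [240, 228, 210, 42, -66, -90, -216, -222, -264, -294]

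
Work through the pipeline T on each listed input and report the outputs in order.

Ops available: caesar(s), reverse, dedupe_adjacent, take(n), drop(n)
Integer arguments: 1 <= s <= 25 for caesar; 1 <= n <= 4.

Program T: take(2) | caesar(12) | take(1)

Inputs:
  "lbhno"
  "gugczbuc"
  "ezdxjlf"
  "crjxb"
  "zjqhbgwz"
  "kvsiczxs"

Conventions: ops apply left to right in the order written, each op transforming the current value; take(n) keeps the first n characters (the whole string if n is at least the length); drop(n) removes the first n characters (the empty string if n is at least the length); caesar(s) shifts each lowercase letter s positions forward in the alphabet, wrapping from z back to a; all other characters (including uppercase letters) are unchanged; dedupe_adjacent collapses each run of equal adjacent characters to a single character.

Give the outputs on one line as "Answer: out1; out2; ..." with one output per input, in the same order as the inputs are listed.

"x"; "s"; "q"; "o"; "l"; "w"

Execution, op by op:
  "lbhno" -> "lb" -> "xn" -> "x"
  "gugczbuc" -> "gu" -> "sg" -> "s"
  "ezdxjlf" -> "ez" -> "ql" -> "q"
  "crjxb" -> "cr" -> "od" -> "o"
  "zjqhbgwz" -> "zj" -> "lv" -> "l"
  "kvsiczxs" -> "kv" -> "wh" -> "w"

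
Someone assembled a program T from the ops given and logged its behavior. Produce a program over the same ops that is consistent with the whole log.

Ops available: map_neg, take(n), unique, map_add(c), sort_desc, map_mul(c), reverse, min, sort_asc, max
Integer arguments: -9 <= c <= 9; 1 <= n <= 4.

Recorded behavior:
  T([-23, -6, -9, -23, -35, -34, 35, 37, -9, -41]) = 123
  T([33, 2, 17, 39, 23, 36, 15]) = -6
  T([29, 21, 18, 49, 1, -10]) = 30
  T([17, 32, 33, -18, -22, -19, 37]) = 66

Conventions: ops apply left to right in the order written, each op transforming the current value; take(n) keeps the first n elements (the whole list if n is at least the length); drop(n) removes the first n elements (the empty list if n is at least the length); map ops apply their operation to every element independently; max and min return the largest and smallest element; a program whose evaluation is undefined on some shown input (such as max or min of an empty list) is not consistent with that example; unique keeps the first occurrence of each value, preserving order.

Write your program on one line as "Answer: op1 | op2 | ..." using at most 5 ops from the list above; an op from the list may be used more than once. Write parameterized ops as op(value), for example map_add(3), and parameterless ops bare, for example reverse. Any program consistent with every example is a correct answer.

map_neg | sort_asc | reverse | map_mul(3) | max

Check, running the answer program on each example:
  [-23, -6, -9, -23, -35, -34, 35, 37, -9, -41] -> [23, 6, 9, 23, 35, 34, -35, -37, 9, 41] -> [-37, -35, 6, 9, 9, 23, 23, 34, 35, 41] -> [41, 35, 34, 23, 23, 9, 9, 6, -35, -37] -> [123, 105, 102, 69, 69, 27, 27, 18, -105, -111] -> 123
  [33, 2, 17, 39, 23, 36, 15] -> [-33, -2, -17, -39, -23, -36, -15] -> [-39, -36, -33, -23, -17, -15, -2] -> [-2, -15, -17, -23, -33, -36, -39] -> [-6, -45, -51, -69, -99, -108, -117] -> -6
  [29, 21, 18, 49, 1, -10] -> [-29, -21, -18, -49, -1, 10] -> [-49, -29, -21, -18, -1, 10] -> [10, -1, -18, -21, -29, -49] -> [30, -3, -54, -63, -87, -147] -> 30
  [17, 32, 33, -18, -22, -19, 37] -> [-17, -32, -33, 18, 22, 19, -37] -> [-37, -33, -32, -17, 18, 19, 22] -> [22, 19, 18, -17, -32, -33, -37] -> [66, 57, 54, -51, -96, -99, -111] -> 66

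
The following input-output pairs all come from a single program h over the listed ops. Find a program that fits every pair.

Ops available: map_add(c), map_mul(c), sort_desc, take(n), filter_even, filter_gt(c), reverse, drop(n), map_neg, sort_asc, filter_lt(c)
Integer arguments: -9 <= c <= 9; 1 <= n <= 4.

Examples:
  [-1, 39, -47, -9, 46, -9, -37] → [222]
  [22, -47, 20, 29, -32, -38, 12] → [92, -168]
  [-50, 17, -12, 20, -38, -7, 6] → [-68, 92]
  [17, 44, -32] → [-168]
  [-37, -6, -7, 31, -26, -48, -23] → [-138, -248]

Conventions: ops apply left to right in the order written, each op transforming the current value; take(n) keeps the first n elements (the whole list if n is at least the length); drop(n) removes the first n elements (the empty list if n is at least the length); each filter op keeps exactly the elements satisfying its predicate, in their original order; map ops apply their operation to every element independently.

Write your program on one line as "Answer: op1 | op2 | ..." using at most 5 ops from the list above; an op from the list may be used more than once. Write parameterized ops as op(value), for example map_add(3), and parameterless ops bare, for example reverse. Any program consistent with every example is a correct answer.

drop(2) | map_mul(5) | map_add(-8) | filter_even | take(2)

Check, running the answer program on each example:
  [-1, 39, -47, -9, 46, -9, -37] -> [-47, -9, 46, -9, -37] -> [-235, -45, 230, -45, -185] -> [-243, -53, 222, -53, -193] -> [222] -> [222]
  [22, -47, 20, 29, -32, -38, 12] -> [20, 29, -32, -38, 12] -> [100, 145, -160, -190, 60] -> [92, 137, -168, -198, 52] -> [92, -168, -198, 52] -> [92, -168]
  [-50, 17, -12, 20, -38, -7, 6] -> [-12, 20, -38, -7, 6] -> [-60, 100, -190, -35, 30] -> [-68, 92, -198, -43, 22] -> [-68, 92, -198, 22] -> [-68, 92]
  [17, 44, -32] -> [-32] -> [-160] -> [-168] -> [-168] -> [-168]
  [-37, -6, -7, 31, -26, -48, -23] -> [-7, 31, -26, -48, -23] -> [-35, 155, -130, -240, -115] -> [-43, 147, -138, -248, -123] -> [-138, -248] -> [-138, -248]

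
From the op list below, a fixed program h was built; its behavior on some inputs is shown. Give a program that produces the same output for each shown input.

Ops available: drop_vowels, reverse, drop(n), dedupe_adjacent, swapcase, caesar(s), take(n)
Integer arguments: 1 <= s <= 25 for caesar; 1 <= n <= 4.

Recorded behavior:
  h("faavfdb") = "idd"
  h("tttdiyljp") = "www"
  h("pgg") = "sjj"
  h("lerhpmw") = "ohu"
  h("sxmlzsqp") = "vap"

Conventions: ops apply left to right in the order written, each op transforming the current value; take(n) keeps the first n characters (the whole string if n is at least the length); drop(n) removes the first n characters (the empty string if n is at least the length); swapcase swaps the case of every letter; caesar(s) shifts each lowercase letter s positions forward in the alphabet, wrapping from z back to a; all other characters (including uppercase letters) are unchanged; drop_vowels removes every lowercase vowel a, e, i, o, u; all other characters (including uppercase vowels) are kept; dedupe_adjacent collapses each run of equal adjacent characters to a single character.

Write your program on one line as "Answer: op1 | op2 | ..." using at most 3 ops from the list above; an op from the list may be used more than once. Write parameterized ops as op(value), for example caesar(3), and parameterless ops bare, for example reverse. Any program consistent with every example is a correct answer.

caesar(3) | take(3)

Check, running the answer program on each example:
  "faavfdb" -> "iddyige" -> "idd"
  "tttdiyljp" -> "wwwglboms" -> "www"
  "pgg" -> "sjj" -> "sjj"
  "lerhpmw" -> "ohukspz" -> "ohu"
  "sxmlzsqp" -> "vapocvts" -> "vap"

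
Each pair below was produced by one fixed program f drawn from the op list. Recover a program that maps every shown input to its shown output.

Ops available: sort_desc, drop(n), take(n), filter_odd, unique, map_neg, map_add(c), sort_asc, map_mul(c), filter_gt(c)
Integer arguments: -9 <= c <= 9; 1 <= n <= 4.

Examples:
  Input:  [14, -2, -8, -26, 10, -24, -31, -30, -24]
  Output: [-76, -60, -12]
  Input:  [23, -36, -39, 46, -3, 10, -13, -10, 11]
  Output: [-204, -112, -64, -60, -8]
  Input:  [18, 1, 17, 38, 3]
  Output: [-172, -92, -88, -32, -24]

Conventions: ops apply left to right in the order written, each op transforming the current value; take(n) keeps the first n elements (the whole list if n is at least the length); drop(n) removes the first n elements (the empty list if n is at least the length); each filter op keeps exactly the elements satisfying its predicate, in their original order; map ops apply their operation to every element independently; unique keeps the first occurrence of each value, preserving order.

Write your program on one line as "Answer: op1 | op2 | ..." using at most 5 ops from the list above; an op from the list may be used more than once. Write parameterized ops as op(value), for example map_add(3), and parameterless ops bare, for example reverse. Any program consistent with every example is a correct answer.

map_add(5) | filter_gt(0) | sort_desc | map_mul(-4)

Check, running the answer program on each example:
  [14, -2, -8, -26, 10, -24, -31, -30, -24] -> [19, 3, -3, -21, 15, -19, -26, -25, -19] -> [19, 3, 15] -> [19, 15, 3] -> [-76, -60, -12]
  [23, -36, -39, 46, -3, 10, -13, -10, 11] -> [28, -31, -34, 51, 2, 15, -8, -5, 16] -> [28, 51, 2, 15, 16] -> [51, 28, 16, 15, 2] -> [-204, -112, -64, -60, -8]
  [18, 1, 17, 38, 3] -> [23, 6, 22, 43, 8] -> [23, 6, 22, 43, 8] -> [43, 23, 22, 8, 6] -> [-172, -92, -88, -32, -24]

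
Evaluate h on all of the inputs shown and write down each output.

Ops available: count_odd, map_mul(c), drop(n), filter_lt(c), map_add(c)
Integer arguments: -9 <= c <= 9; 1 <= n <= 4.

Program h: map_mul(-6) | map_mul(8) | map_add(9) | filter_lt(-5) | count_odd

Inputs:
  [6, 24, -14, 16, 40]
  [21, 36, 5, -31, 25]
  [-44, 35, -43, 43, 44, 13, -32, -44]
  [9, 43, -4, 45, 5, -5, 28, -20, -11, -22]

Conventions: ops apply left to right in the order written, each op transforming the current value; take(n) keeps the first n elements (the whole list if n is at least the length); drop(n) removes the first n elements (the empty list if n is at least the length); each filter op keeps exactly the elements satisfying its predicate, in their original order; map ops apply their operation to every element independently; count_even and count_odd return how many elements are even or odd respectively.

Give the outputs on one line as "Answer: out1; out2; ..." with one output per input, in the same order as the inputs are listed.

Execution, op by op:
  [6, 24, -14, 16, 40] -> [-36, -144, 84, -96, -240] -> [-288, -1152, 672, -768, -1920] -> [-279, -1143, 681, -759, -1911] -> [-279, -1143, -759, -1911] -> 4
  [21, 36, 5, -31, 25] -> [-126, -216, -30, 186, -150] -> [-1008, -1728, -240, 1488, -1200] -> [-999, -1719, -231, 1497, -1191] -> [-999, -1719, -231, -1191] -> 4
  [-44, 35, -43, 43, 44, 13, -32, -44] -> [264, -210, 258, -258, -264, -78, 192, 264] -> [2112, -1680, 2064, -2064, -2112, -624, 1536, 2112] -> [2121, -1671, 2073, -2055, -2103, -615, 1545, 2121] -> [-1671, -2055, -2103, -615] -> 4
  [9, 43, -4, 45, 5, -5, 28, -20, -11, -22] -> [-54, -258, 24, -270, -30, 30, -168, 120, 66, 132] -> [-432, -2064, 192, -2160, -240, 240, -1344, 960, 528, 1056] -> [-423, -2055, 201, -2151, -231, 249, -1335, 969, 537, 1065] -> [-423, -2055, -2151, -231, -1335] -> 5

4; 4; 4; 5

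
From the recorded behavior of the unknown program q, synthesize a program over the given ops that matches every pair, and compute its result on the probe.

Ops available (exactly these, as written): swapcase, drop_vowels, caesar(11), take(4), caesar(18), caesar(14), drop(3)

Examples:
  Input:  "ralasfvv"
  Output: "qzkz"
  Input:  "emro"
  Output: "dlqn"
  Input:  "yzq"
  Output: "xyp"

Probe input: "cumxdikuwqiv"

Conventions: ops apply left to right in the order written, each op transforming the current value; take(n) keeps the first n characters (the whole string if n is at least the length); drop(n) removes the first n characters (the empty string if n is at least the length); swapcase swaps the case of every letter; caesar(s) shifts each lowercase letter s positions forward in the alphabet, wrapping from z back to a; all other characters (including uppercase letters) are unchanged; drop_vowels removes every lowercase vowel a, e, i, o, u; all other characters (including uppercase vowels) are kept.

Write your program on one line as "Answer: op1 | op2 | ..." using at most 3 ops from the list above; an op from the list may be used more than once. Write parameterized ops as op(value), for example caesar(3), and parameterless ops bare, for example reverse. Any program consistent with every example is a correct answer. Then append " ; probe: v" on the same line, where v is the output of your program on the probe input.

caesar(14) | caesar(11) | take(4) ; probe: "btlw"

Check, running the answer program on each example:
  "ralasfvv" -> "fozogtjj" -> "qzkzreuu" -> "qzkz"
  "emro" -> "safc" -> "dlqn" -> "dlqn"
  "yzq" -> "mne" -> "xyp" -> "xyp"
  probe: "cumxdikuwqiv" -> "qialrwyikewj" -> "btlwchjtvphu" -> "btlw"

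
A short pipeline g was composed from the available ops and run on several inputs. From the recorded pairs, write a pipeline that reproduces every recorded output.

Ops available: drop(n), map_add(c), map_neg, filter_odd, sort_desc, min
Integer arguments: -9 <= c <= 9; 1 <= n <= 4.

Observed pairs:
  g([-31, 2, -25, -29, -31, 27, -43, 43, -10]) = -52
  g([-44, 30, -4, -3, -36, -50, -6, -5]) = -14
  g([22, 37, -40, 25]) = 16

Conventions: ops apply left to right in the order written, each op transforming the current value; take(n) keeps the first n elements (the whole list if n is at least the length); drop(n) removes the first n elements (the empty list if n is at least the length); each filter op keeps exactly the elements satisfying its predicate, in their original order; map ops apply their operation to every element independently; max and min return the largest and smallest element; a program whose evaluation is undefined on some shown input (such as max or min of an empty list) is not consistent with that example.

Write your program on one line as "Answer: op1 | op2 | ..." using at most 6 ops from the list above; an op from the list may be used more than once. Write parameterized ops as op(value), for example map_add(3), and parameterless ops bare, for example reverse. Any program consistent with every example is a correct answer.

drop(2) | map_add(-6) | filter_odd | map_add(-3) | min

Check, running the answer program on each example:
  [-31, 2, -25, -29, -31, 27, -43, 43, -10] -> [-25, -29, -31, 27, -43, 43, -10] -> [-31, -35, -37, 21, -49, 37, -16] -> [-31, -35, -37, 21, -49, 37] -> [-34, -38, -40, 18, -52, 34] -> -52
  [-44, 30, -4, -3, -36, -50, -6, -5] -> [-4, -3, -36, -50, -6, -5] -> [-10, -9, -42, -56, -12, -11] -> [-9, -11] -> [-12, -14] -> -14
  [22, 37, -40, 25] -> [-40, 25] -> [-46, 19] -> [19] -> [16] -> 16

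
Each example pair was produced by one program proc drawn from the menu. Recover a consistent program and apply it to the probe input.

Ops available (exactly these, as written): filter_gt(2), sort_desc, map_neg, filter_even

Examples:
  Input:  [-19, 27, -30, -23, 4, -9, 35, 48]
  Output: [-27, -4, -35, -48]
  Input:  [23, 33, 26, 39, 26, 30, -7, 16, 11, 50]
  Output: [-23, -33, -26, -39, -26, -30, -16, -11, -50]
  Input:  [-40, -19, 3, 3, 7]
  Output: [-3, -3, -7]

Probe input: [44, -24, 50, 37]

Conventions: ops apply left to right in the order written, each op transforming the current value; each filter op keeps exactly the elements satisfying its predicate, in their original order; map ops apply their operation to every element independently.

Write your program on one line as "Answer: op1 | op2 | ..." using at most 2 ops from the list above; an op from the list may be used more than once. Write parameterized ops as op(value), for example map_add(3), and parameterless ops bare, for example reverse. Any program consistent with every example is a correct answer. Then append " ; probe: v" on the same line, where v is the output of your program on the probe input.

filter_gt(2) | map_neg ; probe: [-44, -50, -37]

Check, running the answer program on each example:
  [-19, 27, -30, -23, 4, -9, 35, 48] -> [27, 4, 35, 48] -> [-27, -4, -35, -48]
  [23, 33, 26, 39, 26, 30, -7, 16, 11, 50] -> [23, 33, 26, 39, 26, 30, 16, 11, 50] -> [-23, -33, -26, -39, -26, -30, -16, -11, -50]
  [-40, -19, 3, 3, 7] -> [3, 3, 7] -> [-3, -3, -7]
  probe: [44, -24, 50, 37] -> [44, 50, 37] -> [-44, -50, -37]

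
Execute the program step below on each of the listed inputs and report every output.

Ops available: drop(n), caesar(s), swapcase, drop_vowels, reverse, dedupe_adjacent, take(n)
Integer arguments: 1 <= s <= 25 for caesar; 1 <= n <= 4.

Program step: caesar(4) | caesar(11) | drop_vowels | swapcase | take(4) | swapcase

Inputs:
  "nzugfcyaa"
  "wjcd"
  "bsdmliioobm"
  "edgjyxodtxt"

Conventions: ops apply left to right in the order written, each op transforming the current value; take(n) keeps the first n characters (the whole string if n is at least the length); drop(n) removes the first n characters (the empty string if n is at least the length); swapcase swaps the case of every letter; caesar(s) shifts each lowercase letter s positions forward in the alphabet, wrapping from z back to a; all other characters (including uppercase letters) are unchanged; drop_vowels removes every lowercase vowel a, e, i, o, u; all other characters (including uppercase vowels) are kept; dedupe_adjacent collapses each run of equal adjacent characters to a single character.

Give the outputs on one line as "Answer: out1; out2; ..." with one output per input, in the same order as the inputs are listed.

"cjvr"; "lyrs"; "qhsb"; "tsvy"

Execution, op by op:
  "nzugfcyaa" -> "rdykjgcee" -> "cojvurnpp" -> "cjvrnpp" -> "CJVRNPP" -> "CJVR" -> "cjvr"
  "wjcd" -> "angh" -> "lyrs" -> "lyrs" -> "LYRS" -> "LYRS" -> "lyrs"
  "bsdmliioobm" -> "fwhqpmmssfq" -> "qhsbaxxddqb" -> "qhsbxxddqb" -> "QHSBXXDDQB" -> "QHSB" -> "qhsb"
  "edgjyxodtxt" -> "ihkncbshxbx" -> "tsvynmdsimi" -> "tsvynmdsm" -> "TSVYNMDSM" -> "TSVY" -> "tsvy"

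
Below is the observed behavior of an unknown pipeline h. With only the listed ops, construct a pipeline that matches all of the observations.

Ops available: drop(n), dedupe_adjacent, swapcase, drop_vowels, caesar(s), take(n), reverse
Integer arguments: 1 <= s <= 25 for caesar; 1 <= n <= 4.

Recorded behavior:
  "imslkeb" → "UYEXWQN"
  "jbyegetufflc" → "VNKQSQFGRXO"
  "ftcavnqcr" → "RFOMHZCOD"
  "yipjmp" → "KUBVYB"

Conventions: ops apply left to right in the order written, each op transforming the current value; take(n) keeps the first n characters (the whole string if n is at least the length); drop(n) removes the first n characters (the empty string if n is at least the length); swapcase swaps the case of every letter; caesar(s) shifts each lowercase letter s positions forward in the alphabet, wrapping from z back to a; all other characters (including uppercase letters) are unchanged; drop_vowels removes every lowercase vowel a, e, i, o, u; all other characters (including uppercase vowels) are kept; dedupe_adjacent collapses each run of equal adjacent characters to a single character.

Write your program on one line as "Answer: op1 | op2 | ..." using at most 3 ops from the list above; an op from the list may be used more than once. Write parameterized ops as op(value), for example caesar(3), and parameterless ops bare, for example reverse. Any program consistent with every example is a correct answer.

caesar(12) | swapcase | dedupe_adjacent

Check, running the answer program on each example:
  "imslkeb" -> "uyexwqn" -> "UYEXWQN" -> "UYEXWQN"
  "jbyegetufflc" -> "vnkqsqfgrrxo" -> "VNKQSQFGRRXO" -> "VNKQSQFGRXO"
  "ftcavnqcr" -> "rfomhzcod" -> "RFOMHZCOD" -> "RFOMHZCOD"
  "yipjmp" -> "kubvyb" -> "KUBVYB" -> "KUBVYB"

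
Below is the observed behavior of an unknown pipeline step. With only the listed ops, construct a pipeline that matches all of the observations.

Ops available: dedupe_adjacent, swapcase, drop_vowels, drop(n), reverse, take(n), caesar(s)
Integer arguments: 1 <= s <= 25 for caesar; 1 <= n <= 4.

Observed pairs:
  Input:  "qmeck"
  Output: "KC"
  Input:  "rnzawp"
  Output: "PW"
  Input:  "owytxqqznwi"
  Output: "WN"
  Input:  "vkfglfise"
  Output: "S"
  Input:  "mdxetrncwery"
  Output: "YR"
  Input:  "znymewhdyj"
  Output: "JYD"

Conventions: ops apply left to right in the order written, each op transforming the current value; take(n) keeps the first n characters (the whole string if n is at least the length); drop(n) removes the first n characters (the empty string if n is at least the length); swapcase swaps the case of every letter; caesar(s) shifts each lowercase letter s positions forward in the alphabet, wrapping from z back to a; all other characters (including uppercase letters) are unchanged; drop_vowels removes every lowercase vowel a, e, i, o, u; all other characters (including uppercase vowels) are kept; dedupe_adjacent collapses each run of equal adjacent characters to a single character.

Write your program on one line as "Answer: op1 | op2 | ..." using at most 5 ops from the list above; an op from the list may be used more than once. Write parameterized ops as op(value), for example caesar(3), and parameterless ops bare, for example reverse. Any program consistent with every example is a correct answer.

dedupe_adjacent | reverse | take(3) | drop_vowels | swapcase

Check, running the answer program on each example:
  "qmeck" -> "qmeck" -> "kcemq" -> "kce" -> "kc" -> "KC"
  "rnzawp" -> "rnzawp" -> "pwaznr" -> "pwa" -> "pw" -> "PW"
  "owytxqqznwi" -> "owytxqznwi" -> "iwnzqxtywo" -> "iwn" -> "wn" -> "WN"
  "vkfglfise" -> "vkfglfise" -> "esiflgfkv" -> "esi" -> "s" -> "S"
  "mdxetrncwery" -> "mdxetrncwery" -> "yrewcnrtexdm" -> "yre" -> "yr" -> "YR"
  "znymewhdyj" -> "znymewhdyj" -> "jydhwemynz" -> "jyd" -> "jyd" -> "JYD"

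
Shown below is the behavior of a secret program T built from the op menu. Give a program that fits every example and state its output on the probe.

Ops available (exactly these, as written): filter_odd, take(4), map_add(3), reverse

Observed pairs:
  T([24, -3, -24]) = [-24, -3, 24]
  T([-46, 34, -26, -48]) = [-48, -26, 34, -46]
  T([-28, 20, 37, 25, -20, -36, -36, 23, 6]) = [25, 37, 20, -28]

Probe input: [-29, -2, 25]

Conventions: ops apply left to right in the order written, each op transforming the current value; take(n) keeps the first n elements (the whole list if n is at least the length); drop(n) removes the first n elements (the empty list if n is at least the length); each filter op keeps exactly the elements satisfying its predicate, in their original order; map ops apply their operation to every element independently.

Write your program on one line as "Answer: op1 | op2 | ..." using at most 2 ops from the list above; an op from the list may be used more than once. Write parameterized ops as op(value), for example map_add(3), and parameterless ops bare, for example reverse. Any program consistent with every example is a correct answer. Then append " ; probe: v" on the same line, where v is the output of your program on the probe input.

take(4) | reverse ; probe: [25, -2, -29]

Check, running the answer program on each example:
  [24, -3, -24] -> [24, -3, -24] -> [-24, -3, 24]
  [-46, 34, -26, -48] -> [-46, 34, -26, -48] -> [-48, -26, 34, -46]
  [-28, 20, 37, 25, -20, -36, -36, 23, 6] -> [-28, 20, 37, 25] -> [25, 37, 20, -28]
  probe: [-29, -2, 25] -> [-29, -2, 25] -> [25, -2, -29]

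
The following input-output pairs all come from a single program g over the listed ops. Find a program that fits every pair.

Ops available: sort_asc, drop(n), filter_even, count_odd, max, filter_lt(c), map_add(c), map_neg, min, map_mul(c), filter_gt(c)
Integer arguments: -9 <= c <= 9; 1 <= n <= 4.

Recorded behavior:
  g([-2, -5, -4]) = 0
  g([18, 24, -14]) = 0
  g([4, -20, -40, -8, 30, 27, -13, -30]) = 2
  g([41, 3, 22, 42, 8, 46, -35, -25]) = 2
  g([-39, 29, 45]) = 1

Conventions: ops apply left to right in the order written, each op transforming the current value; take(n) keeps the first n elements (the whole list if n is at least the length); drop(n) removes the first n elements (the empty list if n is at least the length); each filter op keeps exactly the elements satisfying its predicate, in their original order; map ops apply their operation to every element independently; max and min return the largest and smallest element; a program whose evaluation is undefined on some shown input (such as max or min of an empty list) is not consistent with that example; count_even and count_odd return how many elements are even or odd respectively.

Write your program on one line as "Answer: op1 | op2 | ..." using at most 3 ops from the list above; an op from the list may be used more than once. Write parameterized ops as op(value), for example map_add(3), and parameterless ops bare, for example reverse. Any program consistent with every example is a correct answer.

drop(2) | map_neg | count_odd

Check, running the answer program on each example:
  [-2, -5, -4] -> [-4] -> [4] -> 0
  [18, 24, -14] -> [-14] -> [14] -> 0
  [4, -20, -40, -8, 30, 27, -13, -30] -> [-40, -8, 30, 27, -13, -30] -> [40, 8, -30, -27, 13, 30] -> 2
  [41, 3, 22, 42, 8, 46, -35, -25] -> [22, 42, 8, 46, -35, -25] -> [-22, -42, -8, -46, 35, 25] -> 2
  [-39, 29, 45] -> [45] -> [-45] -> 1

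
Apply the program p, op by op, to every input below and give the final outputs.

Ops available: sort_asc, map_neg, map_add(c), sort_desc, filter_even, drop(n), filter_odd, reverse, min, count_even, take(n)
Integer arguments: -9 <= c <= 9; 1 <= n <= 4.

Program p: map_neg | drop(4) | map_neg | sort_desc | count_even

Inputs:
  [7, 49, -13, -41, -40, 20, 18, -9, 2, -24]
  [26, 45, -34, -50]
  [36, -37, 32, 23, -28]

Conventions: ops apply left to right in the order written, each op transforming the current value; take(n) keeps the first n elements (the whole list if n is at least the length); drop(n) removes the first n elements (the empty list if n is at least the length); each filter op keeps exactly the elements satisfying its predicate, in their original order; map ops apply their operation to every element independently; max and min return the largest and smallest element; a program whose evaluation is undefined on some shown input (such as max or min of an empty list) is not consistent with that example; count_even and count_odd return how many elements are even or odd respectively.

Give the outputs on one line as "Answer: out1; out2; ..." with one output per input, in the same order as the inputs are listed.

5; 0; 1

Execution, op by op:
  [7, 49, -13, -41, -40, 20, 18, -9, 2, -24] -> [-7, -49, 13, 41, 40, -20, -18, 9, -2, 24] -> [40, -20, -18, 9, -2, 24] -> [-40, 20, 18, -9, 2, -24] -> [20, 18, 2, -9, -24, -40] -> 5
  [26, 45, -34, -50] -> [-26, -45, 34, 50] -> [] -> [] -> [] -> 0
  [36, -37, 32, 23, -28] -> [-36, 37, -32, -23, 28] -> [28] -> [-28] -> [-28] -> 1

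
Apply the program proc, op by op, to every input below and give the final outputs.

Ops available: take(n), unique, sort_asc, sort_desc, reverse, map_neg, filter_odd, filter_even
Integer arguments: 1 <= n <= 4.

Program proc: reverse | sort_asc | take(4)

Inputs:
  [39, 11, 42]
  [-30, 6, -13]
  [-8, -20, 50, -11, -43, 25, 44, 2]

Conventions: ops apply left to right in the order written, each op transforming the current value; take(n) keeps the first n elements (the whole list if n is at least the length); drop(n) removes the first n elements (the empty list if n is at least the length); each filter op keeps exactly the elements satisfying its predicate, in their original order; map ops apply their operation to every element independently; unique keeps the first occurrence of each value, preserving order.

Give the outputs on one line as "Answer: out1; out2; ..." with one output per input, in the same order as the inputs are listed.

Execution, op by op:
  [39, 11, 42] -> [42, 11, 39] -> [11, 39, 42] -> [11, 39, 42]
  [-30, 6, -13] -> [-13, 6, -30] -> [-30, -13, 6] -> [-30, -13, 6]
  [-8, -20, 50, -11, -43, 25, 44, 2] -> [2, 44, 25, -43, -11, 50, -20, -8] -> [-43, -20, -11, -8, 2, 25, 44, 50] -> [-43, -20, -11, -8]

[11, 39, 42]; [-30, -13, 6]; [-43, -20, -11, -8]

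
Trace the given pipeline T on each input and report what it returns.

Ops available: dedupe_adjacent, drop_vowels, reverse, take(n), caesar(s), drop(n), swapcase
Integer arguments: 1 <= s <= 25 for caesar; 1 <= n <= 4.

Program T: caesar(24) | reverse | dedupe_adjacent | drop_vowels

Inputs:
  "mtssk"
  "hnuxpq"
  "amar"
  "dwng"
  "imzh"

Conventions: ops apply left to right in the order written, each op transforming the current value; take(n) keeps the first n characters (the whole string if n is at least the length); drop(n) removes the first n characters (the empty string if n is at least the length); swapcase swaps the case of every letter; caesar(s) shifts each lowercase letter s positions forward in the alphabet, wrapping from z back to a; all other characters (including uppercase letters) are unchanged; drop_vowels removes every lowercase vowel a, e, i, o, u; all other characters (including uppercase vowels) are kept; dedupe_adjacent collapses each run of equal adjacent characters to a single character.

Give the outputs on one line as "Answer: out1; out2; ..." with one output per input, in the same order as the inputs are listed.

"qrk"; "nvslf"; "pyky"; "lb"; "fxkg"

Execution, op by op:
  "mtssk" -> "krqqi" -> "iqqrk" -> "iqrk" -> "qrk"
  "hnuxpq" -> "flsvno" -> "onvslf" -> "onvslf" -> "nvslf"
  "amar" -> "ykyp" -> "pyky" -> "pyky" -> "pyky"
  "dwng" -> "bule" -> "elub" -> "elub" -> "lb"
  "imzh" -> "gkxf" -> "fxkg" -> "fxkg" -> "fxkg"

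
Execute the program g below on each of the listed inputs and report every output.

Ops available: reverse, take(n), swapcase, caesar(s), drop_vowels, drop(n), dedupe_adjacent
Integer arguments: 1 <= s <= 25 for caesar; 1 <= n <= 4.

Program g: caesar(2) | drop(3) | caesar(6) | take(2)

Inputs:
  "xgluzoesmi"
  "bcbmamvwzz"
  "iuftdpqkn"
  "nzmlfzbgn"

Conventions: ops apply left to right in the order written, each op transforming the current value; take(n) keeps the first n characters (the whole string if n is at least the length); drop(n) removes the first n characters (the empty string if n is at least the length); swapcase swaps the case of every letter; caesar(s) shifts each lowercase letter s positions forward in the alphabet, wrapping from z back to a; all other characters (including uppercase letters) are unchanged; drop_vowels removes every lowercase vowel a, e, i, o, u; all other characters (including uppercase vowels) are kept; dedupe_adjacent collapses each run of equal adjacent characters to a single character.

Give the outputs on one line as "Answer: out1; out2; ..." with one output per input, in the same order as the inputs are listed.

Execution, op by op:
  "xgluzoesmi" -> "zinwbqguok" -> "wbqguok" -> "chwmauq" -> "ch"
  "bcbmamvwzz" -> "dedocoxybb" -> "ocoxybb" -> "uiudehh" -> "ui"
  "iuftdpqkn" -> "kwhvfrsmp" -> "vfrsmp" -> "blxysv" -> "bl"
  "nzmlfzbgn" -> "pbonhbdip" -> "nhbdip" -> "tnhjov" -> "tn"

"ch"; "ui"; "bl"; "tn"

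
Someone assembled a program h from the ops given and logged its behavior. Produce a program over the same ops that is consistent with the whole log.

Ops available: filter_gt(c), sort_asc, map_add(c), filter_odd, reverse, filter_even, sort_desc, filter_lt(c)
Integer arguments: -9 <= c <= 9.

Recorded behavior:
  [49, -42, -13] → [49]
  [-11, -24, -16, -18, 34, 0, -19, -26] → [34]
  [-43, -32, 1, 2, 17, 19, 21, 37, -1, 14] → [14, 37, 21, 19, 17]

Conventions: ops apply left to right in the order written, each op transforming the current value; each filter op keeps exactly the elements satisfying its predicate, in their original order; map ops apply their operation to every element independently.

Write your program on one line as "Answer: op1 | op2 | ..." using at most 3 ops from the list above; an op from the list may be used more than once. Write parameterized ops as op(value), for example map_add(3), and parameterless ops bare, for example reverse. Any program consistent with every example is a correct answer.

reverse | filter_gt(8)

Check, running the answer program on each example:
  [49, -42, -13] -> [-13, -42, 49] -> [49]
  [-11, -24, -16, -18, 34, 0, -19, -26] -> [-26, -19, 0, 34, -18, -16, -24, -11] -> [34]
  [-43, -32, 1, 2, 17, 19, 21, 37, -1, 14] -> [14, -1, 37, 21, 19, 17, 2, 1, -32, -43] -> [14, 37, 21, 19, 17]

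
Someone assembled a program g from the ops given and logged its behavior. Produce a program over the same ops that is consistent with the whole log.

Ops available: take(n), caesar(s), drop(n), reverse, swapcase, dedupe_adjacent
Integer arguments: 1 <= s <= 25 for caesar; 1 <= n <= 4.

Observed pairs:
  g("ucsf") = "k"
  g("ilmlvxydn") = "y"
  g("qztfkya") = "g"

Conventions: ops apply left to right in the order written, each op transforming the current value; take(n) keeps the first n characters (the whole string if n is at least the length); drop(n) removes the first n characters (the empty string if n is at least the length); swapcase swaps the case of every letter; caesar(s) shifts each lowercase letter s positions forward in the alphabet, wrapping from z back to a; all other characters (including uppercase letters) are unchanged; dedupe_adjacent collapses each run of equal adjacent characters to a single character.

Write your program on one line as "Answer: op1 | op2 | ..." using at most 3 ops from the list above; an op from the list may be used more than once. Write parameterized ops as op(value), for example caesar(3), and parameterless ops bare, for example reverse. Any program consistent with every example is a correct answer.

caesar(16) | take(2) | take(1)

Check, running the answer program on each example:
  "ucsf" -> "ksiv" -> "ks" -> "k"
  "ilmlvxydn" -> "ybcblnotd" -> "yb" -> "y"
  "qztfkya" -> "gpjvaoq" -> "gp" -> "g"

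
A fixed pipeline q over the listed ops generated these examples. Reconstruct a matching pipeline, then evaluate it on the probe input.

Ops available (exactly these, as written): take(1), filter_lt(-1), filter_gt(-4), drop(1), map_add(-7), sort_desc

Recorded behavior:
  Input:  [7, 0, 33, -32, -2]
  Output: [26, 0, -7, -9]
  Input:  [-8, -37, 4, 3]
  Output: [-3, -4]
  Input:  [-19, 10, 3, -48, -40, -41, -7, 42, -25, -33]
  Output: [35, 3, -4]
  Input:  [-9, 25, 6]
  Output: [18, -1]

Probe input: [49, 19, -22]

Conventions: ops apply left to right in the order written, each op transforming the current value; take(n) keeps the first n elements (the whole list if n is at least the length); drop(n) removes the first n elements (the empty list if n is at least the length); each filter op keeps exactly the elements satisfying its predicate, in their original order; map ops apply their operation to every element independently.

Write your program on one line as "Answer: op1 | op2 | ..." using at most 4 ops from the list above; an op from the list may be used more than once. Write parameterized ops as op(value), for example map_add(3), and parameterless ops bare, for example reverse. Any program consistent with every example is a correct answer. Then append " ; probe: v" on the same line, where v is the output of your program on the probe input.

filter_gt(-4) | sort_desc | map_add(-7) ; probe: [42, 12]

Check, running the answer program on each example:
  [7, 0, 33, -32, -2] -> [7, 0, 33, -2] -> [33, 7, 0, -2] -> [26, 0, -7, -9]
  [-8, -37, 4, 3] -> [4, 3] -> [4, 3] -> [-3, -4]
  [-19, 10, 3, -48, -40, -41, -7, 42, -25, -33] -> [10, 3, 42] -> [42, 10, 3] -> [35, 3, -4]
  [-9, 25, 6] -> [25, 6] -> [25, 6] -> [18, -1]
  probe: [49, 19, -22] -> [49, 19] -> [49, 19] -> [42, 12]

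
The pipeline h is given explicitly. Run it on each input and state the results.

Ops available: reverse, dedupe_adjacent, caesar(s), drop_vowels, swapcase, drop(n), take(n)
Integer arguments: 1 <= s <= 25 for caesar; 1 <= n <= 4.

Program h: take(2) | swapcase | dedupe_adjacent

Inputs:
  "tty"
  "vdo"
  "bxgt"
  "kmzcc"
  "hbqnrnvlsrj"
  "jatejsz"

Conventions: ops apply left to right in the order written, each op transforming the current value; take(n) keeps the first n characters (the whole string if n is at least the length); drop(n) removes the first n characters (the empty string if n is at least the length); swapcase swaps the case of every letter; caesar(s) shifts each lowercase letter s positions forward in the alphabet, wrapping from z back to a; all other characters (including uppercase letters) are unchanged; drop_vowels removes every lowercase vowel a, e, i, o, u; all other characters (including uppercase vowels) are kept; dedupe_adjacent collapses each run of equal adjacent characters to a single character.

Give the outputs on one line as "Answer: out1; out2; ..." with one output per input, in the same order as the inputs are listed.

"T"; "VD"; "BX"; "KM"; "HB"; "JA"

Execution, op by op:
  "tty" -> "tt" -> "TT" -> "T"
  "vdo" -> "vd" -> "VD" -> "VD"
  "bxgt" -> "bx" -> "BX" -> "BX"
  "kmzcc" -> "km" -> "KM" -> "KM"
  "hbqnrnvlsrj" -> "hb" -> "HB" -> "HB"
  "jatejsz" -> "ja" -> "JA" -> "JA"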